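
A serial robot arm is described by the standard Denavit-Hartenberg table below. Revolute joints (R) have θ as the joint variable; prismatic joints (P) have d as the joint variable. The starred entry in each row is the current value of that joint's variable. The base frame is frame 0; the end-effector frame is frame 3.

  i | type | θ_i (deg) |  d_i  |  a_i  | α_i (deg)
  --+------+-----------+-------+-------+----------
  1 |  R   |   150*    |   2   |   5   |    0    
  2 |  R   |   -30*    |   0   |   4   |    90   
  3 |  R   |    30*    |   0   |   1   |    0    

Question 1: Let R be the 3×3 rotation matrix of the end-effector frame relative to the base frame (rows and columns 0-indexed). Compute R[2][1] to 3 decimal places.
End-effector y-axis (col 1 of R) = (0.2500,-0.4330,0.8660)
R[2][1] = 0.8660

0.866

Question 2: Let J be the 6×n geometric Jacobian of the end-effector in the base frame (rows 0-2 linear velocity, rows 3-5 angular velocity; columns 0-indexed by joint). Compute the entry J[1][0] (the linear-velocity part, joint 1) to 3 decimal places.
axis z_0 = ẑ; lever o_n−o_0 = (-6.7631,6.7141,2.5000)
cross product → J_v[:, 0] = (-6.7141,-6.7631,0.0000)
J_ω[:, 0] = z_0
entry J[1][0] = -6.7631

-6.763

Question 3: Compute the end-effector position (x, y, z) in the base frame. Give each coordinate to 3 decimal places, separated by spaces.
-6.763 6.714 2.500

after link 1: o_1 = (-4.3301, 2.5000, 2.0000)
after link 2: o_2 = (-6.3301, 5.9641, 2.0000)
after link 3: o_3 = (-6.7631, 6.7141, 2.5000)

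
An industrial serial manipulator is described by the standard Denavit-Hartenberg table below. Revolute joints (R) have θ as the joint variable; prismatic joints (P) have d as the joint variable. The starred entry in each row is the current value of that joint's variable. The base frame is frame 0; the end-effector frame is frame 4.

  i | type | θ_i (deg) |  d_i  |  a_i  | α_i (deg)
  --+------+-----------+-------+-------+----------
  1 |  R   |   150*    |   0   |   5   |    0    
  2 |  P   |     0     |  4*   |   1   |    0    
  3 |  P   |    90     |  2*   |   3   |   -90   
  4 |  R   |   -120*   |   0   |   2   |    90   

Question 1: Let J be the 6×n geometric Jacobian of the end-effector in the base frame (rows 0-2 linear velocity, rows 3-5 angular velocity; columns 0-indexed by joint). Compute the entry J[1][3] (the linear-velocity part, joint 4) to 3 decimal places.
-1.500

axis z_3 = (0.8660,-0.5000,0.0000); lever o_n−o_3 = (0.5000,0.8660,1.7321)
cross product → J_v[:, 3] = (-0.8660,-1.5000,1.0000)
J_ω[:, 3] = z_3
entry J[1][3] = -1.5000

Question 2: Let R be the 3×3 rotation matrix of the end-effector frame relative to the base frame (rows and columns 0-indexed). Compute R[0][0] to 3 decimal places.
End-effector x-axis (col 0 of R) = (0.2500,0.4330,0.8660)
R[0][0] = 0.2500

0.250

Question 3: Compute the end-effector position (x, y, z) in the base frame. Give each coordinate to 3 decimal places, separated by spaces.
after link 1: o_1 = (-4.3301, 2.5000, 0.0000)
after link 2: o_2 = (-5.1962, 3.0000, 4.0000)
after link 3: o_3 = (-6.6962, 0.4019, 6.0000)
after link 4: o_4 = (-6.1962, 1.2679, 7.7321)

-6.196 1.268 7.732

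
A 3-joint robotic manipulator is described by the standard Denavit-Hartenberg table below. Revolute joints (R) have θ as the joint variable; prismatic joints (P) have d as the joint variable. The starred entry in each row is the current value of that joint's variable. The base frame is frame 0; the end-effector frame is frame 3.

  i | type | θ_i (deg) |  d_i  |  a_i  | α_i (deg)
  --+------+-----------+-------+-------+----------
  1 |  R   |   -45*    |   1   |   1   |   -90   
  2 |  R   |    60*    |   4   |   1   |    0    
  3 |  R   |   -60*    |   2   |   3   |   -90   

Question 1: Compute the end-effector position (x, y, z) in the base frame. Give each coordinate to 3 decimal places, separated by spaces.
after link 1: o_1 = (0.7071, -0.7071, 1.0000)
after link 2: o_2 = (3.8891, 1.7678, 0.1340)
after link 3: o_3 = (7.4246, 1.0607, 0.1340)

7.425 1.061 0.134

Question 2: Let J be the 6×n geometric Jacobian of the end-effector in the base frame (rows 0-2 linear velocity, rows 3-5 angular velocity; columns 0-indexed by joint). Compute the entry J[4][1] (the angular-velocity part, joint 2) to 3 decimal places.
0.707

axis z_1 = (0.7071,0.7071,0.0000); lever o_n−o_1 = (6.7175,1.7678,-0.8660)
cross product → J_v[:, 1] = (-0.6124,0.6124,-3.5000)
J_ω[:, 1] = z_1
entry J[4][1] = 0.7071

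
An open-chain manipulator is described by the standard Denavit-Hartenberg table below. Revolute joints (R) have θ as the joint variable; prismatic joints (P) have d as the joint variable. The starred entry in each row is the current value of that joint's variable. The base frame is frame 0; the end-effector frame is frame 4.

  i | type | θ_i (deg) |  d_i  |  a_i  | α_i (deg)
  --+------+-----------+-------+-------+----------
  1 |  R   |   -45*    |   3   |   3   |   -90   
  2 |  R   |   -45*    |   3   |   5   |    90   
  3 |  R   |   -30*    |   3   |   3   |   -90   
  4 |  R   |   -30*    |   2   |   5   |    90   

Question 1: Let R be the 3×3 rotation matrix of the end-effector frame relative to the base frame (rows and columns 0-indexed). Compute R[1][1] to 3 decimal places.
End-effector y-axis (col 1 of R) = (0.8624,0.3624,0.3536)
R[1][1] = 0.3624

0.362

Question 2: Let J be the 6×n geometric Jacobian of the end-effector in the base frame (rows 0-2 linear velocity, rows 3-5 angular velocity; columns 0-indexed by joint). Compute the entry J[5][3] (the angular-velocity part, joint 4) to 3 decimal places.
0.354

axis z_3 = (0.8624,0.3624,0.3536); lever o_n−o_3 = (0.8188,-1.4312,5.1265)
cross product → J_v[:, 3] = (2.3637,-4.1315,-1.5309)
J_ω[:, 3] = z_3
entry J[5][3] = 0.3536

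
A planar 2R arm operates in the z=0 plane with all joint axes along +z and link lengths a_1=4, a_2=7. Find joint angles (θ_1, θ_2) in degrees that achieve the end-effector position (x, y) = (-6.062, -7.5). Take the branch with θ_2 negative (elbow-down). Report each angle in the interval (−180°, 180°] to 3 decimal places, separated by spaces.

-89.997 -60.003

cos θ_2 = (92.9978−4²−7²)/(2·4·7) = 0.5000; θ_2 = -60.0025° (elbow-down)
β = atan2(-7.5000,-6.0620) = -128.9475°; ψ = atan2(-6.0623,7.4997) = -38.9500°
θ_1 = β − ψ = -89.9975°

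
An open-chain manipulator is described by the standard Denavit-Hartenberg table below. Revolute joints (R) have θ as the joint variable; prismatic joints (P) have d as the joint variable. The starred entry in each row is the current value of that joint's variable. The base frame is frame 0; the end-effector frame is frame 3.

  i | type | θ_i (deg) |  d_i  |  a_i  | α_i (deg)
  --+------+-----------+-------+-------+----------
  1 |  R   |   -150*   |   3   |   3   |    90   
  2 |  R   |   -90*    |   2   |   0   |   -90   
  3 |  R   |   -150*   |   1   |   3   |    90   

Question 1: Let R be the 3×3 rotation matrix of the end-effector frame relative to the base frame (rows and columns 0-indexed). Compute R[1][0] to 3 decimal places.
0.433

End-effector x-axis (col 0 of R) = (-0.2500,0.4330,0.8660)
R[1][0] = 0.4330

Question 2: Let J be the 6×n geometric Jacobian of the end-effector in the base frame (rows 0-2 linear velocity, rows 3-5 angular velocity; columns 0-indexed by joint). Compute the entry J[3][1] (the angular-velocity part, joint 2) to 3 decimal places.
-0.500

axis z_1 = (-0.5000,0.8660,0.0000); lever o_n−o_1 = (-2.6160,2.5311,2.5981)
cross product → J_v[:, 1] = (2.2500,1.2990,1.0000)
J_ω[:, 1] = z_1
entry J[3][1] = -0.5000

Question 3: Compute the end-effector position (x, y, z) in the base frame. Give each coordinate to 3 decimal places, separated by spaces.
-5.214 1.031 5.598

after link 1: o_1 = (-2.5981, -1.5000, 3.0000)
after link 2: o_2 = (-3.5981, 0.2321, 3.0000)
after link 3: o_3 = (-5.2141, 1.0311, 5.5981)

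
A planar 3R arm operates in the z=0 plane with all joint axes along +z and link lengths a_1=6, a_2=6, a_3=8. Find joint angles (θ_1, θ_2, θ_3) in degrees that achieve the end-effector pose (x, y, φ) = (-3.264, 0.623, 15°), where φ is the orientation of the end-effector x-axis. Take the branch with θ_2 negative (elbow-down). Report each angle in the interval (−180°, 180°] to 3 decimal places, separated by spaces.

wrist centre = target − a_3·(cos φ, sin φ) = (-10.9914, -1.4476)
cos θ_2 = (122.9064−6²−6²)/(2·6·6) = 0.7070; θ_2 = -45.0059° (elbow-down)
β = atan2(-1.4476,-10.9914) = -172.4974°; ψ = atan2(-4.2431,10.2422) = -22.5030°
θ_1 = β − ψ = -149.9944°
θ_3 = φ − θ_1 − θ_2 = -149.9996° (wrapped to (-180°,180°])

-149.994 -45.006 -150.000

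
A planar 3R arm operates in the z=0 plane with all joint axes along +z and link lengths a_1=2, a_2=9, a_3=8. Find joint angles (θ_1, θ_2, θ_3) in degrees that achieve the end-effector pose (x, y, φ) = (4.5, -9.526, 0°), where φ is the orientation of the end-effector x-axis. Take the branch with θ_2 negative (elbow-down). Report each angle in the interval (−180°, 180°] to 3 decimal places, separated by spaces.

-59.992 -60.010 120.002

wrist centre = target − a_3·(cos φ, sin φ) = (-3.5000, -9.5260)
cos θ_2 = (102.9947−2²−9²)/(2·2·9) = 0.4999; θ_2 = -60.0098° (elbow-down)
β = atan2(-9.5260,-3.5000) = -110.1741°; ψ = atan2(-7.7950,6.4987) = -50.1821°
θ_1 = β − ψ = -59.9920°
θ_3 = φ − θ_1 − θ_2 = 120.0018° (wrapped to (-180°,180°])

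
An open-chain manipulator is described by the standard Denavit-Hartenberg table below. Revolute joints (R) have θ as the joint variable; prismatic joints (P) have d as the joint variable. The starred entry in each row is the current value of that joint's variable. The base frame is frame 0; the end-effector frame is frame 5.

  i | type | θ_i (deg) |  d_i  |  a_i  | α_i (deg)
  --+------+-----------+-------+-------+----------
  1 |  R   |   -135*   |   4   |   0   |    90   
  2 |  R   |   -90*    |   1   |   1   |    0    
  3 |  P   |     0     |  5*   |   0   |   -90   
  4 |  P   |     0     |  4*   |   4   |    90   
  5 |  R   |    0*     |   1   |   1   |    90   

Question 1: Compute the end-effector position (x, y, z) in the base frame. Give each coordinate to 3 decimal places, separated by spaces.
-7.778 2.121 -2.000

after link 1: o_1 = (0.0000, 0.0000, 4.0000)
after link 2: o_2 = (-0.7071, 0.7071, 3.0000)
after link 3: o_3 = (-4.2426, 4.2426, 3.0000)
after link 4: o_4 = (-7.0711, 1.4142, -1.0000)
after link 5: o_5 = (-7.7782, 2.1213, -2.0000)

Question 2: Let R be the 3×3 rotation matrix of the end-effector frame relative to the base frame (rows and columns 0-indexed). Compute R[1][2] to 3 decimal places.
0.707

End-effector z-axis (col 2 of R) = (0.7071,0.7071,-0.0000)
R[1][2] = 0.7071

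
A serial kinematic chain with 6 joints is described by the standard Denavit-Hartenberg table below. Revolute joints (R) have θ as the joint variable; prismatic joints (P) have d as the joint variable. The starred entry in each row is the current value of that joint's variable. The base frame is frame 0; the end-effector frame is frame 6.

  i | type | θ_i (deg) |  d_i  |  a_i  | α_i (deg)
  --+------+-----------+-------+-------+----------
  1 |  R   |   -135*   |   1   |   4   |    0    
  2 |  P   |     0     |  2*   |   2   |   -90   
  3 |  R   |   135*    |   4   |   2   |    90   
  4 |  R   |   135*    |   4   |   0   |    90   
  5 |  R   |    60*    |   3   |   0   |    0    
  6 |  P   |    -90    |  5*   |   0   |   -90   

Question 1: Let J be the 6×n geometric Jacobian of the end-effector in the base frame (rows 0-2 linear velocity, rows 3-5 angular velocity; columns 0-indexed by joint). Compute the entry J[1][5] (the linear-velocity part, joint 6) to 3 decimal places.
-0.146

prismatic axis z_5 = (0.8536,-0.1464,-0.5000)
J_v[:, 5] = z_5; J_ω[:, 5] = (0,0,0)
entry J[1][5] = -0.1464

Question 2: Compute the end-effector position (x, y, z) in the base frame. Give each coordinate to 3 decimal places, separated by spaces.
after link 1: o_1 = (-2.8284, -2.8284, 1.0000)
after link 2: o_2 = (-4.2426, -4.2426, 3.0000)
after link 3: o_3 = (-0.4142, -6.0711, 1.5858)
after link 4: o_4 = (-2.4142, -8.0711, -1.2426)
after link 5: o_5 = (0.1464, -8.5104, -2.7426)
after link 6: o_6 = (4.4142, -9.2426, -5.2426)

4.414 -9.243 -5.243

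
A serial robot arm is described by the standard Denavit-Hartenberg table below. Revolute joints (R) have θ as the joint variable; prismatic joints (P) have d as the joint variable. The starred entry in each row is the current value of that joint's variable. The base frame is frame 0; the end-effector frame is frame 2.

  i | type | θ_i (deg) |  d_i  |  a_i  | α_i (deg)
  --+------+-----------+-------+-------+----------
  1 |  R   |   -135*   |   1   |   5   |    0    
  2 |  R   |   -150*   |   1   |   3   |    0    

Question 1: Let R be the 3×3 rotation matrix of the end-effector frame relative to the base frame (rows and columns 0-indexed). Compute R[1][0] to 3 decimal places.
0.966

End-effector x-axis (col 0 of R) = (0.2588,0.9659,0.0000)
R[1][0] = 0.9659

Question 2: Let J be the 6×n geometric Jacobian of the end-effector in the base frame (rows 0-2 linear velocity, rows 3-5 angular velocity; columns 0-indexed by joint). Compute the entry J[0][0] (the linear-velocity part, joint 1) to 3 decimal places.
0.638

axis z_0 = ẑ; lever o_n−o_0 = (-2.7591,-0.6378,2.0000)
cross product → J_v[:, 0] = (0.6378,-2.7591,0.0000)
J_ω[:, 0] = z_0
entry J[0][0] = 0.6378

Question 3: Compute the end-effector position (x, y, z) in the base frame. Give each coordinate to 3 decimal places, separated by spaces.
-2.759 -0.638 2.000

after link 1: o_1 = (-3.5355, -3.5355, 1.0000)
after link 2: o_2 = (-2.7591, -0.6378, 2.0000)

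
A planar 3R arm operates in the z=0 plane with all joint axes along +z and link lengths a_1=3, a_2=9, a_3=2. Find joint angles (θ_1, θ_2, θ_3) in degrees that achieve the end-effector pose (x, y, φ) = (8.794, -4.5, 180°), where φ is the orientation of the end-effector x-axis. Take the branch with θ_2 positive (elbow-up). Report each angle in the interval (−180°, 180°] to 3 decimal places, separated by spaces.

wrist centre = target − a_3·(cos φ, sin φ) = (10.7940, -4.5000)
cos θ_2 = (136.7604−3²−9²)/(2·3·9) = 0.8659; θ_2 = 30.0105° (elbow-up)
β = atan2(-4.5000,10.7940) = -22.6312°; ψ = atan2(4.5014,10.7934) = 22.6387°
θ_1 = β − ψ = -45.2699°
θ_3 = φ − θ_1 − θ_2 = -164.7406° (wrapped to (-180°,180°])

-45.270 30.010 -164.741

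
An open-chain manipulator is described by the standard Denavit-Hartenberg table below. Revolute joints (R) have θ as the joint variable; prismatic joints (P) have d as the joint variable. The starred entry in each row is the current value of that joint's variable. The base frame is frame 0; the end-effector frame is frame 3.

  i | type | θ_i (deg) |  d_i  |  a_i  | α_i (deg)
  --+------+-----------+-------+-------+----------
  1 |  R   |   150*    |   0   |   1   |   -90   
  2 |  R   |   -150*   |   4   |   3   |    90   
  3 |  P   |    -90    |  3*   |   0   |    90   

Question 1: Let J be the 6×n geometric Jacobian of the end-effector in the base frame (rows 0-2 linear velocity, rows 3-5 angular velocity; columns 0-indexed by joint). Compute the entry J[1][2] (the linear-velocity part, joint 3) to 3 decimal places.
-0.250

prismatic axis z_2 = (0.4330,-0.2500,-0.8660)
J_v[:, 2] = z_2; J_ω[:, 2] = (0,0,0)
entry J[1][2] = -0.2500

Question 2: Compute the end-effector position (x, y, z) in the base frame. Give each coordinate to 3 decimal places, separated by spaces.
0.683 -5.013 -1.098

after link 1: o_1 = (-0.8660, 0.5000, 0.0000)
after link 2: o_2 = (-0.6160, -4.2631, 1.5000)
after link 3: o_3 = (0.6830, -5.0131, -1.0981)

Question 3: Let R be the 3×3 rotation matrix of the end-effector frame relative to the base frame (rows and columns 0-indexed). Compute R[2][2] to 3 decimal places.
-0.500

End-effector z-axis (col 2 of R) = (-0.7500,0.4330,-0.5000)
R[2][2] = -0.5000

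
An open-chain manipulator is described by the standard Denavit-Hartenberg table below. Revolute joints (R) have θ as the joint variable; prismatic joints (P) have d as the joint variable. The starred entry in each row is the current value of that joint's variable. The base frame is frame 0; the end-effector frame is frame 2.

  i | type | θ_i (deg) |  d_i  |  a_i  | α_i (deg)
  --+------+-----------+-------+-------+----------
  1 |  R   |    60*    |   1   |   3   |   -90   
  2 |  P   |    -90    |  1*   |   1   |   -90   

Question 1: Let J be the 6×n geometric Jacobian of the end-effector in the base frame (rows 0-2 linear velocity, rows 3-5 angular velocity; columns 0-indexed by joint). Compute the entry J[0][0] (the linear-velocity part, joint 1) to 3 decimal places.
axis z_0 = ẑ; lever o_n−o_0 = (0.6340,3.0981,2.0000)
cross product → J_v[:, 0] = (-3.0981,0.6340,0.0000)
J_ω[:, 0] = z_0
entry J[0][0] = -3.0981

-3.098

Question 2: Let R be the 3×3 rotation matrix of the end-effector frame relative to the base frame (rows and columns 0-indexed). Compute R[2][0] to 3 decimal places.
1.000

End-effector x-axis (col 0 of R) = (0.0000,0.0000,1.0000)
R[2][0] = 1.0000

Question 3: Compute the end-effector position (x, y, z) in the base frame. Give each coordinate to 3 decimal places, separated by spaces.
0.634 3.098 2.000

after link 1: o_1 = (1.5000, 2.5981, 1.0000)
after link 2: o_2 = (0.6340, 3.0981, 2.0000)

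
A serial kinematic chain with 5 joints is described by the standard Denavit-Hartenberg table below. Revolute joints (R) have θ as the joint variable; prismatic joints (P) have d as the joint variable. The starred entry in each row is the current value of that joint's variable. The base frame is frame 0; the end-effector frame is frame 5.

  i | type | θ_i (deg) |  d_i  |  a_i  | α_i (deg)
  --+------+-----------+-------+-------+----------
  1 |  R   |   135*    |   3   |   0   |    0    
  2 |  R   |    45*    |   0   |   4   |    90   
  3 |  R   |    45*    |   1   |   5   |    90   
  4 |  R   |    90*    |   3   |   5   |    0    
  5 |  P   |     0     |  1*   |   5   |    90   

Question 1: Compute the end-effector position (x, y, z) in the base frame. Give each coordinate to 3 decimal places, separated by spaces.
-10.364 11.000 3.707

after link 1: o_1 = (0.0000, 0.0000, 3.0000)
after link 2: o_2 = (-4.0000, 0.0000, 3.0000)
after link 3: o_3 = (-7.5355, 1.0000, 6.5355)
after link 4: o_4 = (-9.6569, 6.0000, 4.4142)
after link 5: o_5 = (-10.3640, 11.0000, 3.7071)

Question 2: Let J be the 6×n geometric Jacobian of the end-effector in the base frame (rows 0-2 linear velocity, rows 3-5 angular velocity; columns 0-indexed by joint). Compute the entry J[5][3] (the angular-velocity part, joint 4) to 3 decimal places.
-0.707

axis z_3 = (-0.7071,0.0000,-0.7071); lever o_n−o_3 = (-2.8284,10.0000,-2.8284)
cross product → J_v[:, 3] = (7.0711,-0.0000,-7.0711)
J_ω[:, 3] = z_3
entry J[5][3] = -0.7071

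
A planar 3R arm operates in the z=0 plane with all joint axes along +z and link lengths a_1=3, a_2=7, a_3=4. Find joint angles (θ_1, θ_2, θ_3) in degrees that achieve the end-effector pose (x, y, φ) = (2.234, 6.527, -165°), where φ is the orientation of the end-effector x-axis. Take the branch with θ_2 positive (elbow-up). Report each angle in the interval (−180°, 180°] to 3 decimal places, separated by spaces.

29.996 30.008 134.996

wrist centre = target − a_3·(cos φ, sin φ) = (6.0977, 7.5623)
cos θ_2 = (94.3700−3²−7²)/(2·3·7) = 0.8660; θ_2 = 30.0083° (elbow-up)
β = atan2(7.5623,6.0977) = 51.1197°; ψ = atan2(3.5009,9.0617) = 21.1235°
θ_1 = β − ψ = 29.9961°
θ_3 = φ − θ_1 − θ_2 = 134.9955° (wrapped to (-180°,180°])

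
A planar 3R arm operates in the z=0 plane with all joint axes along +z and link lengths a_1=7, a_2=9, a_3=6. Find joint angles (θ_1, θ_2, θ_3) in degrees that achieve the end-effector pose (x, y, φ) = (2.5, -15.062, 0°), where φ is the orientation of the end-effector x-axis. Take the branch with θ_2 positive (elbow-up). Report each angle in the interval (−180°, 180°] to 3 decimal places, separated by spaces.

wrist centre = target − a_3·(cos φ, sin φ) = (-3.5000, -15.0620)
cos θ_2 = (239.1138−7²−9²)/(2·7·9) = 0.8660; θ_2 = 30.0049° (elbow-up)
β = atan2(-15.0620,-3.5000) = -103.0818°; ψ = atan2(4.5007,14.7938) = 16.9211°
θ_1 = β − ψ = -120.0029°
θ_3 = φ − θ_1 − θ_2 = 89.9980° (wrapped to (-180°,180°])

-120.003 30.005 89.998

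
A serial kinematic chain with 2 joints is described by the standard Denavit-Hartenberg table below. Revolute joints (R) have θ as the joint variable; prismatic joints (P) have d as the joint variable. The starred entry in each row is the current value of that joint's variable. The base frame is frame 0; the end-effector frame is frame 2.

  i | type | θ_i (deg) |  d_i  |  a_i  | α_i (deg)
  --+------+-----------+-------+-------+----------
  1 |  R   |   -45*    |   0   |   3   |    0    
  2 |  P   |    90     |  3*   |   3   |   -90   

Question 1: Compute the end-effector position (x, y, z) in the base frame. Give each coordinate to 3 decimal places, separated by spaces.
4.243 0.000 3.000

after link 1: o_1 = (2.1213, -2.1213, 0.0000)
after link 2: o_2 = (4.2426, 0.0000, 3.0000)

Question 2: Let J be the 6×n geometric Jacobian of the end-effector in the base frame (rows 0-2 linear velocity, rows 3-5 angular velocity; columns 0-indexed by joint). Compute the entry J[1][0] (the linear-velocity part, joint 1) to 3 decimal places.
4.243

axis z_0 = ẑ; lever o_n−o_0 = (4.2426,0.0000,3.0000)
cross product → J_v[:, 0] = (-0.0000,4.2426,0.0000)
J_ω[:, 0] = z_0
entry J[1][0] = 4.2426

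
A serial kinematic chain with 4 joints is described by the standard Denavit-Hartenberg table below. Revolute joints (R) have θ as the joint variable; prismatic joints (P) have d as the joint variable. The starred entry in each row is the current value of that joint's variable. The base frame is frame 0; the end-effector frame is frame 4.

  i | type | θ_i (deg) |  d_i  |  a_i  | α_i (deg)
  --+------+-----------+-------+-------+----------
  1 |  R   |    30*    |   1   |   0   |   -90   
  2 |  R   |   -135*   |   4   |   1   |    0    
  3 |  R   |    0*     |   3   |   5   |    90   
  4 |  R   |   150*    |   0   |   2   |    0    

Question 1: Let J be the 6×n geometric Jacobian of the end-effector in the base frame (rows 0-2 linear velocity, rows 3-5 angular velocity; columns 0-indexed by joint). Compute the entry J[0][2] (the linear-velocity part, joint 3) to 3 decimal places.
axis z_2 = (-0.5000,0.8660,0.0000); lever o_n−o_2 = (-4.0012,2.3087,2.3108)
cross product → J_v[:, 2] = (2.0012,1.1554,2.3108)
J_ω[:, 2] = z_2
entry J[0][2] = 2.0012

2.001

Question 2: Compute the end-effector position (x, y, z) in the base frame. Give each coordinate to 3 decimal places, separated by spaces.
-6.614 5.419 4.018

after link 1: o_1 = (0.0000, 0.0000, 1.0000)
after link 2: o_2 = (-2.6124, 3.1105, 1.7071)
after link 3: o_3 = (-7.1742, 3.9409, 5.2426)
after link 4: o_4 = (-6.6136, 5.4193, 4.0179)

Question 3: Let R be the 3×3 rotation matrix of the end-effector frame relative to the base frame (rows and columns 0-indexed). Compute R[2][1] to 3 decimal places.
End-effector y-axis (col 1 of R) = (0.7392,-0.5732,-0.3536)
R[2][1] = -0.3536

-0.354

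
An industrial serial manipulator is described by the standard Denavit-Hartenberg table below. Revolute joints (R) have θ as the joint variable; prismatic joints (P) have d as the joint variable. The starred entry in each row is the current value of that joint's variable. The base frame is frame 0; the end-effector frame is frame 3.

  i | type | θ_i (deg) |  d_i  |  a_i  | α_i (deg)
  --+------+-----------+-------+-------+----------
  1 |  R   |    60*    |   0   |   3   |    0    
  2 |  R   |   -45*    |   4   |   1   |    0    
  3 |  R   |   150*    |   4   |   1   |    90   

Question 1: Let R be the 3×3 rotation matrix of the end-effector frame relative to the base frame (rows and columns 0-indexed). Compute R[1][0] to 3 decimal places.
End-effector x-axis (col 0 of R) = (-0.9659,0.2588,0.0000)
R[1][0] = 0.2588

0.259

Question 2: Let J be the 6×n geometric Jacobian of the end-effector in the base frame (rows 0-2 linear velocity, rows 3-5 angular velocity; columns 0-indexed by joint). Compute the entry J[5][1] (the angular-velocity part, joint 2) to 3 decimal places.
axis z_1 = (0.0000,0.0000,1.0000); lever o_n−o_1 = (0.0000,0.5176,8.0000)
cross product → J_v[:, 1] = (-0.5176,0.0000,0.0000)
J_ω[:, 1] = z_1
entry J[5][1] = 1.0000

1.000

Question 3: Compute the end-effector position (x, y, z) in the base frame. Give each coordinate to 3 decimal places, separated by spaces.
after link 1: o_1 = (1.5000, 2.5981, 0.0000)
after link 2: o_2 = (2.4659, 2.8569, 4.0000)
after link 3: o_3 = (1.5000, 3.1157, 8.0000)

1.500 3.116 8.000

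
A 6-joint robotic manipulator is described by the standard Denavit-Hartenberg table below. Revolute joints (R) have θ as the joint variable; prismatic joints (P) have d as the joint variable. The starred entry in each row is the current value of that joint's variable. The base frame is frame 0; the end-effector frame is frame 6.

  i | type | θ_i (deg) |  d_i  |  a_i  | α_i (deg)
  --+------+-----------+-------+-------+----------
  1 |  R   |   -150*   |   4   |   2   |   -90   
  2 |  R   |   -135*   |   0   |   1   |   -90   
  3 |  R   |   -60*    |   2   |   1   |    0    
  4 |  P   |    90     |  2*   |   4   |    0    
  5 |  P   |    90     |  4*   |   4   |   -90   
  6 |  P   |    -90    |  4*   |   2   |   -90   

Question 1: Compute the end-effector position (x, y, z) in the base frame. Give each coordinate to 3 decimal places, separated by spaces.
after link 1: o_1 = (-1.7321, -1.0000, 4.0000)
after link 2: o_2 = (-1.1197, -0.6464, 4.7071)
after link 3: o_3 = (-1.6052, -1.9268, 6.4749)
after link 4: o_4 = (-1.7086, 0.3229, 10.3386)
after link 5: o_5 = (-7.1149, 1.2016, 11.7528)
after link 6: o_6 = (-9.4610, -2.4623, 10.7175)

-9.461 -2.462 10.718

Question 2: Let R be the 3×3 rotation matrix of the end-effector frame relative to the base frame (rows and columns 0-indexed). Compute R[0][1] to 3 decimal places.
End-effector y-axis (col 1 of R) = (0.2803,0.7392,0.6124)
R[0][1] = 0.2803

0.280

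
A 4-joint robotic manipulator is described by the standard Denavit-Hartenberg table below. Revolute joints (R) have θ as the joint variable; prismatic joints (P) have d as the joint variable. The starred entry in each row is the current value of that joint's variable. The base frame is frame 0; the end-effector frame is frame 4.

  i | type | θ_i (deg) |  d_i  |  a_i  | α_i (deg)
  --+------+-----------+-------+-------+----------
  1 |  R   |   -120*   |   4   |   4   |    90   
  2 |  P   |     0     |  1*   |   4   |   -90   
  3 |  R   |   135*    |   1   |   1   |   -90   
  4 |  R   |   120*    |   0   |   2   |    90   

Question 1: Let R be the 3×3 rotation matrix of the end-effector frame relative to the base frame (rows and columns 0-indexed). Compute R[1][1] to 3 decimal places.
End-effector y-axis (col 1 of R) = (-0.2588,0.9659,0.0000)
R[1][1] = 0.9659

0.966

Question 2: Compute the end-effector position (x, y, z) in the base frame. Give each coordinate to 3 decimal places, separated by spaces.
after link 1: o_1 = (-2.0000, -3.4641, 4.0000)
after link 2: o_2 = (-4.8660, -6.4282, 4.0000)
after link 3: o_3 = (-3.9001, -6.1694, 5.0000)
after link 4: o_4 = (-4.8660, -6.4282, 3.2679)

-4.866 -6.428 3.268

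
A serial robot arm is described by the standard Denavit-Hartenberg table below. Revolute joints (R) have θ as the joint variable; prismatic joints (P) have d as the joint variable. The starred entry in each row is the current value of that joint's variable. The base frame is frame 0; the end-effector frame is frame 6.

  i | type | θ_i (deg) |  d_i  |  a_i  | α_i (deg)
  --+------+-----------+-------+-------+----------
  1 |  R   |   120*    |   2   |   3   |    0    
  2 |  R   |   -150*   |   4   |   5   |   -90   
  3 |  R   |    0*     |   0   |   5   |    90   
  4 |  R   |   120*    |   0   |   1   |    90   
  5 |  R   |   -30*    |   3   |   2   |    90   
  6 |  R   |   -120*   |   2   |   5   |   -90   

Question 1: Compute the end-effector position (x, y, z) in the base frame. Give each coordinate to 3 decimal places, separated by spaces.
after link 1: o_1 = (-1.5000, 2.5981, 2.0000)
after link 2: o_2 = (2.8301, 0.0981, 6.0000)
after link 3: o_3 = (7.1603, -2.4019, 6.0000)
after link 4: o_4 = (7.1603, -1.4019, 6.0000)
after link 5: o_5 = (10.1603, 0.3301, 5.0000)
after link 6: o_6 = (5.8301, -2.8349, 4.5179)

5.830 -2.835 4.518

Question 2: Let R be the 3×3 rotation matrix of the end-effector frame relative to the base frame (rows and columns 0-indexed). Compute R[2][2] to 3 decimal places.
End-effector z-axis (col 2 of R) = (-0.5000,0.7500,-0.4330)
R[2][2] = -0.4330

-0.433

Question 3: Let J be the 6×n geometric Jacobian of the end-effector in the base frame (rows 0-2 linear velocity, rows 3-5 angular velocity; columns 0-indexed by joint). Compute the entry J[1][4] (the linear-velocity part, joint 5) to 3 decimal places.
1.482

axis z_4 = (1.0000,-0.0000,0.0000); lever o_n−o_4 = (-1.3301,-1.4330,-1.4821)
cross product → J_v[:, 4] = (0.0000,1.4821,-1.4330)
J_ω[:, 4] = z_4
entry J[1][4] = 1.4821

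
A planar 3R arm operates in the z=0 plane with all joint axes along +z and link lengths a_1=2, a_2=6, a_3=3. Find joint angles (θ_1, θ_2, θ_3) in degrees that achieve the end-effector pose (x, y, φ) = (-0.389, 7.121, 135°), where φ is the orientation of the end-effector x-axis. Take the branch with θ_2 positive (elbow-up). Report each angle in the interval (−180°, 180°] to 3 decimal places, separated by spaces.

-30.011 120.006 45.004

wrist centre = target − a_3·(cos φ, sin φ) = (1.7323, 4.9997)
cos θ_2 = (27.9977−2²−6²)/(2·2·6) = -0.5001; θ_2 = 120.0063° (elbow-up)
β = atan2(4.9997,1.7323) = 70.8895°; ψ = atan2(5.1958,-1.0006) = 100.9001°
θ_1 = β − ψ = -30.0106°
θ_3 = φ − θ_1 − θ_2 = 45.0043° (wrapped to (-180°,180°])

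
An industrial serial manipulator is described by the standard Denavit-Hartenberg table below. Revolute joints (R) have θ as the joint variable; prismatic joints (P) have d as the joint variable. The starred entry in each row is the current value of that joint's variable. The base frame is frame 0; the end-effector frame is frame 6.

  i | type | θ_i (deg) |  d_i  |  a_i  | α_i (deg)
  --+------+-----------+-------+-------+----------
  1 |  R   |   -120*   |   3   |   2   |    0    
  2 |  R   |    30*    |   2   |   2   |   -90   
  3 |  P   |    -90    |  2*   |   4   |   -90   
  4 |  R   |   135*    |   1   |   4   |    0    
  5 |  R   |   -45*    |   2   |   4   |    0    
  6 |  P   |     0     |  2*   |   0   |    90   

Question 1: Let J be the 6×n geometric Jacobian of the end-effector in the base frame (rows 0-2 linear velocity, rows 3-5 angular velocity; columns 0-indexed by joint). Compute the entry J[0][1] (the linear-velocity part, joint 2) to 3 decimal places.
7.000

axis z_1 = (0.0000,0.0000,1.0000); lever o_n−o_1 = (-4.8284,-7.0000,3.1716)
cross product → J_v[:, 1] = (7.0000,-4.8284,0.0000)
J_ω[:, 1] = z_1
entry J[0][1] = 7.0000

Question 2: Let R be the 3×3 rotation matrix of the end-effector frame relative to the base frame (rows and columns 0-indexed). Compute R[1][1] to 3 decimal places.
End-effector y-axis (col 1 of R) = (0.0000,-1.0000,-0.0000)
R[1][1] = -1.0000

-1.000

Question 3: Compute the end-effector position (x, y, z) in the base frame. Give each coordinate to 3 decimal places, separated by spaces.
after link 1: o_1 = (-1.0000, -1.7321, 3.0000)
after link 2: o_2 = (-1.0000, -3.7321, 5.0000)
after link 3: o_3 = (1.0000, -3.7321, 9.0000)
after link 4: o_4 = (-1.8284, -4.7321, 6.1716)
after link 5: o_5 = (-5.8284, -6.7321, 6.1716)
after link 6: o_6 = (-5.8284, -8.7321, 6.1716)

-5.828 -8.732 6.172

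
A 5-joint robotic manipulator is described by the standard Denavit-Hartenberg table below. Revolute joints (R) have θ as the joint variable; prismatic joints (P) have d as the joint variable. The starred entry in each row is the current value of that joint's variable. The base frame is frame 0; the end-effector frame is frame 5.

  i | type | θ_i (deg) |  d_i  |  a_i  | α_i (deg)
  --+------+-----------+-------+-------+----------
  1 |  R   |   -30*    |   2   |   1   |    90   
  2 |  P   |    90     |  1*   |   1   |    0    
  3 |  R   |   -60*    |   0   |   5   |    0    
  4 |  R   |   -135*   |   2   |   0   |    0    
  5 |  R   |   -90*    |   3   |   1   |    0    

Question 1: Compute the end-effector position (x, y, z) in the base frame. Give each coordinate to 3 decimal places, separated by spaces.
after link 1: o_1 = (0.8660, -0.5000, 2.0000)
after link 2: o_2 = (0.3660, -1.3660, 3.0000)
after link 3: o_3 = (4.1160, -3.5311, 5.5000)
after link 4: o_4 = (3.1160, -5.2631, 5.5000)
after link 5: o_5 = (0.7795, -7.3783, 5.7588)

0.780 -7.378 5.759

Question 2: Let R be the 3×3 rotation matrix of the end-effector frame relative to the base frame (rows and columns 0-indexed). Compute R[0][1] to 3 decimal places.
End-effector y-axis (col 1 of R) = (-0.2241,0.1294,-0.9659)
R[0][1] = -0.2241

-0.224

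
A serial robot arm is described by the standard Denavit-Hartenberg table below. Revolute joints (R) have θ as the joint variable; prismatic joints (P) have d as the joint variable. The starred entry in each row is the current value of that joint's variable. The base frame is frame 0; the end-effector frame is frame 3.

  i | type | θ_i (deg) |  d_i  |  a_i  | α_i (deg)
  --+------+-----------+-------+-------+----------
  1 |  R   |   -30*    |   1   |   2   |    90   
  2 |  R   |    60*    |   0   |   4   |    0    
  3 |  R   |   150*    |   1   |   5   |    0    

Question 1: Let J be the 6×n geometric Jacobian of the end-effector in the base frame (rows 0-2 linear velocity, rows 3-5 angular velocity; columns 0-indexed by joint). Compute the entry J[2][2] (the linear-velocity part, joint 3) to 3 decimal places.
-4.330

axis z_2 = (-0.5000,-0.8660,0.0000); lever o_n−o_2 = (-4.2500,1.2990,-2.5000)
cross product → J_v[:, 2] = (2.1651,-1.2500,-4.3301)
J_ω[:, 2] = z_2
entry J[2][2] = -4.3301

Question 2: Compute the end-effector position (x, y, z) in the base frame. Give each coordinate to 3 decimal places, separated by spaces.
after link 1: o_1 = (1.7321, -1.0000, 1.0000)
after link 2: o_2 = (3.4641, -2.0000, 4.4641)
after link 3: o_3 = (-0.7859, -0.7010, 1.9641)

-0.786 -0.701 1.964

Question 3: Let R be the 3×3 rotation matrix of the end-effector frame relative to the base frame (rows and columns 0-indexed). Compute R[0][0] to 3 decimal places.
End-effector x-axis (col 0 of R) = (-0.7500,0.4330,-0.5000)
R[0][0] = -0.7500

-0.750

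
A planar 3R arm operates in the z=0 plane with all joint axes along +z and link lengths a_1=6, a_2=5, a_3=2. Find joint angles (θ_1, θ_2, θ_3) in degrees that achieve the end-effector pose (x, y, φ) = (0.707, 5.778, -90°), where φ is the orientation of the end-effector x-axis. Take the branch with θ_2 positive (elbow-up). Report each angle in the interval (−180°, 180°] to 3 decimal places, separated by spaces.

wrist centre = target − a_3·(cos φ, sin φ) = (0.7070, 7.7780)
cos θ_2 = (60.9971−6²−5²)/(2·6·5) = -0.0000; θ_2 = 90.0027° (elbow-up)
β = atan2(7.7780,0.7070) = 84.8062°; ψ = atan2(5.0000,5.9998) = 39.8067°
θ_1 = β − ψ = 44.9995°
θ_3 = φ − θ_1 − θ_2 = 134.9977° (wrapped to (-180°,180°])

45.000 90.003 134.998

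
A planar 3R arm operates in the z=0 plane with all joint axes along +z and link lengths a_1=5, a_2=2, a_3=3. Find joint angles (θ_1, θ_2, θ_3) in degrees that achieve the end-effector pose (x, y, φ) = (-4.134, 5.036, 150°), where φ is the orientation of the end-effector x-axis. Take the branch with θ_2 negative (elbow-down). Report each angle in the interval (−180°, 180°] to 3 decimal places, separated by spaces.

135.006 -134.982 149.975

wrist centre = target − a_3·(cos φ, sin φ) = (-1.5359, 3.5360)
cos θ_2 = (14.8624−5²−2²)/(2·5·2) = -0.7069; θ_2 = -134.9818° (elbow-down)
β = atan2(3.5360,-1.5359) = 113.4786°; ψ = atan2(-1.4147,3.5862) = -21.5278°
θ_1 = β − ψ = 135.0063°
θ_3 = φ − θ_1 − θ_2 = 149.9755° (wrapped to (-180°,180°])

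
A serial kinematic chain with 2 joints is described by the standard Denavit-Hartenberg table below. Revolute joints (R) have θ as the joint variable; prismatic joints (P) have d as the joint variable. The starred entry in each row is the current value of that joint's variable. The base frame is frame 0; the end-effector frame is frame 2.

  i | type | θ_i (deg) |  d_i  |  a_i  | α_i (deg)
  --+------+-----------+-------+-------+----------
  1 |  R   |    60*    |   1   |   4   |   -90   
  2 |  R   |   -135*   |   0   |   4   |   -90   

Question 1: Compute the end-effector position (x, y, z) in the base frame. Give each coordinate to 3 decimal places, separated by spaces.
after link 1: o_1 = (2.0000, 3.4641, 1.0000)
after link 2: o_2 = (0.5858, 1.0146, 3.8284)

0.586 1.015 3.828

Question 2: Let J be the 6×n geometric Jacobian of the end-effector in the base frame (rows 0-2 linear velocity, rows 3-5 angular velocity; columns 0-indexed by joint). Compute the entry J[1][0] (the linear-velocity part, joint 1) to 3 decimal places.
axis z_0 = ẑ; lever o_n−o_0 = (0.5858,1.0146,3.8284)
cross product → J_v[:, 0] = (-1.0146,0.5858,0.0000)
J_ω[:, 0] = z_0
entry J[1][0] = 0.5858

0.586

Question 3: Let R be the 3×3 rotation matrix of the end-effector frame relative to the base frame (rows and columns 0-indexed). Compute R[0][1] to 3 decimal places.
0.866

End-effector y-axis (col 1 of R) = (0.8660,-0.5000,-0.0000)
R[0][1] = 0.8660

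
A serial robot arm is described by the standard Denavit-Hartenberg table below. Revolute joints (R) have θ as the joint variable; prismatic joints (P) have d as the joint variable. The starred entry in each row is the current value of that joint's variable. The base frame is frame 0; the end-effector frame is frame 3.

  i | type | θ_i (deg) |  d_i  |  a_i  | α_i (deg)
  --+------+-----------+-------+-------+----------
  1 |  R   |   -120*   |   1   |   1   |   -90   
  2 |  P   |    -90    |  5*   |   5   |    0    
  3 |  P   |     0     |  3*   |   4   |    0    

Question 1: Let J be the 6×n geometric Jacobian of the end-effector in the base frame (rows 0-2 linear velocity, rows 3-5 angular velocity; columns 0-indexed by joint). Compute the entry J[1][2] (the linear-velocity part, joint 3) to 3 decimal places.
-0.500

prismatic axis z_2 = (0.8660,-0.5000,0.0000)
J_v[:, 2] = z_2; J_ω[:, 2] = (0,0,0)
entry J[1][2] = -0.5000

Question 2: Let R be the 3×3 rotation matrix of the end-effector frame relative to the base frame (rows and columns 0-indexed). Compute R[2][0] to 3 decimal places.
End-effector x-axis (col 0 of R) = (-0.0000,-0.0000,1.0000)
R[2][0] = 1.0000

1.000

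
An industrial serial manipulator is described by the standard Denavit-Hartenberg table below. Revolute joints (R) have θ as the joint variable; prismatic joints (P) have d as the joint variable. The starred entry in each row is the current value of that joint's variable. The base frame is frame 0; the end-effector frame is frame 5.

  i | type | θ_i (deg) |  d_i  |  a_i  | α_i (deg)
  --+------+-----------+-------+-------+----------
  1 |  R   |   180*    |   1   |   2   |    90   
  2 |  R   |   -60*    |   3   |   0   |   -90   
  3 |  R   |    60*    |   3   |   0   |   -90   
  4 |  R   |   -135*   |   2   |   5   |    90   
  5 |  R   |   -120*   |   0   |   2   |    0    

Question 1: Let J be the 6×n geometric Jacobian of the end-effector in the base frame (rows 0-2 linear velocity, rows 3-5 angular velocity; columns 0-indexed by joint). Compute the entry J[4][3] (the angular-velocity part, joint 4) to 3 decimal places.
-0.500

axis z_3 = (0.4330,-0.5000,0.7500); lever o_n−o_3 = (-1.6264,2.3155,2.8399)
cross product → J_v[:, 3] = (-3.1566,-2.4495,0.1895)
J_ω[:, 3] = z_3
entry J[4][3] = -0.5000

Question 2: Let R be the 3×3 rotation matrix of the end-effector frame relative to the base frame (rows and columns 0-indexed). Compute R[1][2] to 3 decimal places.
End-effector z-axis (col 2 of R) = (0.7891,0.6124,-0.0474)
R[1][2] = 0.6124

0.612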